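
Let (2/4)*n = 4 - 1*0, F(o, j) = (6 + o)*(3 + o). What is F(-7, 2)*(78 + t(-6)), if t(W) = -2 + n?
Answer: 336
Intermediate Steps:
F(o, j) = (3 + o)*(6 + o)
n = 8 (n = 2*(4 - 1*0) = 2*(4 + 0) = 2*4 = 8)
t(W) = 6 (t(W) = -2 + 8 = 6)
F(-7, 2)*(78 + t(-6)) = (18 + (-7)² + 9*(-7))*(78 + 6) = (18 + 49 - 63)*84 = 4*84 = 336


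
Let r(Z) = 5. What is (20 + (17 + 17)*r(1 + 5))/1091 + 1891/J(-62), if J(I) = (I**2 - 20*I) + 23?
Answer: 3033411/5571737 ≈ 0.54443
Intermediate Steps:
J(I) = 23 + I**2 - 20*I
(20 + (17 + 17)*r(1 + 5))/1091 + 1891/J(-62) = (20 + (17 + 17)*5)/1091 + 1891/(23 + (-62)**2 - 20*(-62)) = (20 + 34*5)*(1/1091) + 1891/(23 + 3844 + 1240) = (20 + 170)*(1/1091) + 1891/5107 = 190*(1/1091) + 1891*(1/5107) = 190/1091 + 1891/5107 = 3033411/5571737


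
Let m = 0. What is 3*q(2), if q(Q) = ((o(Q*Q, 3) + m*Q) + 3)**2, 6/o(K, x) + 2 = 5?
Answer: 75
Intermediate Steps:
o(K, x) = 2 (o(K, x) = 6/(-2 + 5) = 6/3 = 6*(1/3) = 2)
q(Q) = 25 (q(Q) = ((2 + 0*Q) + 3)**2 = ((2 + 0) + 3)**2 = (2 + 3)**2 = 5**2 = 25)
3*q(2) = 3*25 = 75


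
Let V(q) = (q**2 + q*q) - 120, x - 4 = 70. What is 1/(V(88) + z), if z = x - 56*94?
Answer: 1/10178 ≈ 9.8251e-5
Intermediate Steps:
x = 74 (x = 4 + 70 = 74)
V(q) = -120 + 2*q**2 (V(q) = (q**2 + q**2) - 120 = 2*q**2 - 120 = -120 + 2*q**2)
z = -5190 (z = 74 - 56*94 = 74 - 5264 = -5190)
1/(V(88) + z) = 1/((-120 + 2*88**2) - 5190) = 1/((-120 + 2*7744) - 5190) = 1/((-120 + 15488) - 5190) = 1/(15368 - 5190) = 1/10178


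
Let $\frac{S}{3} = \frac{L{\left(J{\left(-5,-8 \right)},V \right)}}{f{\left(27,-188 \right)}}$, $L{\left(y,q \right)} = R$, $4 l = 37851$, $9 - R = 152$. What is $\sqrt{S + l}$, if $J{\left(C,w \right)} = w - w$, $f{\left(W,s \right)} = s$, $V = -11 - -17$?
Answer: $\frac{33 \sqrt{76798}}{94} \approx 97.288$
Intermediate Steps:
$R = -143$ ($R = 9 - 152 = -143$)
$l = \frac{37851}{4}$ ($l = \frac{1}{4} \cdot 37851 = \frac{37851}{4} \approx 9462.8$)
$V = 6$ ($V = -11 + 17 = 6$)
$J{\left(C,w \right)} = 0$
$L{\left(y,q \right)} = -143$
$S = \frac{429}{188}$ ($S = 3 \left(- \frac{143}{-188}\right) = 3 \left(\left(-143\right) \left(- \frac{1}{188}\right)\right) = 3 \cdot \frac{143}{188} = \frac{429}{188} \approx 2.2819$)
$\sqrt{S + l} = \sqrt{\frac{429}{188} + \frac{37851}{4}} = \sqrt{\frac{889713}{94}} = \frac{33 \sqrt{76798}}{94}$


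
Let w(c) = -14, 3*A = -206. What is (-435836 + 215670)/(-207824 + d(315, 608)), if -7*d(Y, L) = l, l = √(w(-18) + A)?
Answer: 27121368876/25601007265 - 770581*I*√186/1587262450430 ≈ 1.0594 - 6.621e-6*I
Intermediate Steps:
A = -206/3 (A = (⅓)*(-206) = -206/3 ≈ -68.667)
l = 2*I*√186/3 (l = √(-14 - 206/3) = √(-248/3) = 2*I*√186/3 ≈ 9.0921*I)
d(Y, L) = -2*I*√186/21
(-435836 + 215670)/(-207824 + d(315, 608)) = (-435836 + 215670)/(-207824 - 2*I*√186/21) = -220166/(-207824 - 2*I*√186/21)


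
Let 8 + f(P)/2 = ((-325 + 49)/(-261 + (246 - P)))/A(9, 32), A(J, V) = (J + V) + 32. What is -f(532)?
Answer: 638344/39931 ≈ 15.986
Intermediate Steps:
A(J, V) = 32 + J + V
f(P) = -16 - 552/(73*(-15 - P)) (f(P) = -16 + 2*(((-325 + 49)/(-261 + (246 - P)))/(32 + 9 + 32)) = -16 + 2*(-276/(-15 - P)/73) = -16 + 2*(-276/(-15 - P)*(1/73)) = -16 + 2*(-276/(73*(-15 - P))) = -16 - 552/(73*(-15 - P)))
-f(532) = -8*(-2121 - 146*532)/(73*(15 + 532)) = -8*(-2121 - 77672)/(73*547) = -8*(-79793)/(73*547) = -1*(-638344/39931) = 638344/39931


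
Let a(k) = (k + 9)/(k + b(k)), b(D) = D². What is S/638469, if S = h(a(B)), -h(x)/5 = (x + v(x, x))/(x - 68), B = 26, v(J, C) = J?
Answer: 350/30455609769 ≈ 1.1492e-8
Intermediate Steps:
a(k) = (9 + k)/(k + k²) (a(k) = (k + 9)/(k + k²) = (9 + k)/(k + k²))
h(x) = -10*x/(-68 + x) (h(x) = -5*(x + x)/(x - 68) = -5*2*x/(-68 + x) = -10*x/(-68 + x))
S = 350/47701 (S = -10*(9 + 26)/(26*(1 + 26))/(-68 + (9 + 26)/(26*(1 + 26))) = -10*(1/26)*35/27/(-68 + (1/26)*35/27) = -10*(1/26)*(1/27)*35/(-68 + (1/26)*(1/27)*35) = -10*35/702/(-68 + 35/702) = -10*35/702/(-47701/702) = -10*35/702*(-702/47701) = 350/47701 ≈ 0.0073374)
S/638469 = (350/47701)/638469 = (350/47701)*(1/638469) = 350/30455609769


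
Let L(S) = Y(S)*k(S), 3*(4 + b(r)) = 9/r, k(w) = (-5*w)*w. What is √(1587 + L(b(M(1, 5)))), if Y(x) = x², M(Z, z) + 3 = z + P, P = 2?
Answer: √263467/16 ≈ 32.081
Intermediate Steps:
k(w) = -5*w²
M(Z, z) = -1 + z (M(Z, z) = -3 + (z + 2) = -3 + (2 + z) = -1 + z)
b(r) = -4 + 3/r (b(r) = -4 + (9/r)/3 = -4 + 3/r)
L(S) = -5*S⁴ (L(S) = S²*(-5*S²) = -5*S⁴)
√(1587 + L(b(M(1, 5)))) = √(1587 - 5*(-4 + 3/(-1 + 5))⁴) = √(1587 - 5*(-4 + 3/4)⁴) = √(1587 - 5*(-4 + 3*(¼))⁴) = √(1587 - 5*(-4 + ¾)⁴) = √(1587 - 5*(-13/4)⁴) = √(1587 - 5*28561/256) = √(1587 - 142805/256) = √(263467/256) = √263467/16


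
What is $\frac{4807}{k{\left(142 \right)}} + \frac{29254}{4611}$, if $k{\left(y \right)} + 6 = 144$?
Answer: $\frac{379741}{9222} \approx 41.178$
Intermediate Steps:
$k{\left(y \right)} = 138$ ($k{\left(y \right)} = -6 + 144 = 138$)
$\frac{4807}{k{\left(142 \right)}} + \frac{29254}{4611} = \frac{4807}{138} + \frac{29254}{4611} = 4807 \cdot \frac{1}{138} + 29254 \cdot \frac{1}{4611} = \frac{209}{6} + \frac{29254}{4611} = \frac{379741}{9222}$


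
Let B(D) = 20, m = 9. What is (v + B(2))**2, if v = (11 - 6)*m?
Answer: 4225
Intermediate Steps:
v = 45 (v = (11 - 6)*9 = 5*9 = 45)
(v + B(2))**2 = (45 + 20)**2 = 65**2 = 4225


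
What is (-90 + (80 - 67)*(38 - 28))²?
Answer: 1600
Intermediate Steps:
(-90 + (80 - 67)*(38 - 28))² = (-90 + 13*10)² = (-90 + 130)² = 40² = 1600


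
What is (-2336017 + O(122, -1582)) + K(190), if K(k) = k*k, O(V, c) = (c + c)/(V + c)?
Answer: -839468914/365 ≈ -2.2999e+6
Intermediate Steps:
O(V, c) = 2*c/(V + c) (O(V, c) = (2*c)/(V + c) = 2*c/(V + c))
K(k) = k**2
(-2336017 + O(122, -1582)) + K(190) = (-2336017 + 2*(-1582)/(122 - 1582)) + 190**2 = (-2336017 + 2*(-1582)/(-1460)) + 36100 = (-2336017 + 2*(-1582)*(-1/1460)) + 36100 = (-2336017 + 791/365) + 36100 = -852645414/365 + 36100 = -839468914/365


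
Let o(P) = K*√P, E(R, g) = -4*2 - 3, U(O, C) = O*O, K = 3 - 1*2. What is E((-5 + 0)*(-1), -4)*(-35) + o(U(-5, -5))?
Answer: 390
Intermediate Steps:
K = 1 (K = 3 - 2 = 1)
U(O, C) = O²
E(R, g) = -11 (E(R, g) = -8 - 3 = -11)
o(P) = √P (o(P) = 1*√P = √P)
E((-5 + 0)*(-1), -4)*(-35) + o(U(-5, -5)) = -11*(-35) + √((-5)²) = 385 + √25 = 385 + 5 = 390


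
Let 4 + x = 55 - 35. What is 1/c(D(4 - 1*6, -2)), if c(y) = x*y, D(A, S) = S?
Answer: -1/32 ≈ -0.031250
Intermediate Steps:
x = 16 (x = -4 + (55 - 35) = -4 + 20 = 16)
c(y) = 16*y
1/c(D(4 - 1*6, -2)) = 1/(16*(-2)) = 1/(-32) = -1/32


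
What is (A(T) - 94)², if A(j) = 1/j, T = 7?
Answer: 431649/49 ≈ 8809.2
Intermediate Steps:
(A(T) - 94)² = (1/7 - 94)² = (⅐ - 94)² = (-657/7)² = 431649/49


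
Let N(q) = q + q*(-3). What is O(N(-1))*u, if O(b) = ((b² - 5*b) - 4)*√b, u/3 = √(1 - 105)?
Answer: -120*I*√13 ≈ -432.67*I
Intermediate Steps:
u = 6*I*√26 (u = 3*√(1 - 105) = 3*√(-104) = 3*(2*I*√26) = 6*I*√26 ≈ 30.594*I)
N(q) = -2*q (N(q) = q - 3*q = -2*q)
O(b) = √b*(-4 + b² - 5*b) (O(b) = (-4 + b² - 5*b)*√b = √b*(-4 + b² - 5*b))
O(N(-1))*u = (√(-2*(-1))*(-4 + (-2*(-1))² - (-10)*(-1)))*(6*I*√26) = (√2*(-4 + 2² - 5*2))*(6*I*√26) = (√2*(-4 + 4 - 10))*(6*I*√26) = (√2*(-10))*(6*I*√26) = (-10*√2)*(6*I*√26) = -120*I*√13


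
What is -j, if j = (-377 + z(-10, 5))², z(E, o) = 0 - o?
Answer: -145924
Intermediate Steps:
z(E, o) = -o
j = 145924 (j = (-377 - 1*5)² = (-377 - 5)² = (-382)² = 145924)
-j = -1*145924 = -145924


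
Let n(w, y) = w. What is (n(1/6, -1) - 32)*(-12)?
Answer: 382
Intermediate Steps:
(n(1/6, -1) - 32)*(-12) = (1/6 - 32)*(-12) = (⅙ - 32)*(-12) = -191/6*(-12) = 382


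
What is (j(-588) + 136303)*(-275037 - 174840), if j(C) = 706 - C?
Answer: -61901725569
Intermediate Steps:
(j(-588) + 136303)*(-275037 - 174840) = ((706 - 1*(-588)) + 136303)*(-275037 - 174840) = ((706 + 588) + 136303)*(-449877) = (1294 + 136303)*(-449877) = 137597*(-449877) = -61901725569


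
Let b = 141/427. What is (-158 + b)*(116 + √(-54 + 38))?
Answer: -7809700/427 - 269300*I/427 ≈ -18290.0 - 630.68*I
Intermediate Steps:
b = 141/427 (b = 141*(1/427) = 141/427 ≈ 0.33021)
(-158 + b)*(116 + √(-54 + 38)) = (-158 + 141/427)*(116 + √(-54 + 38)) = -67325*(116 + √(-16))/427 = -67325*(116 + 4*I)/427 = -7809700/427 - 269300*I/427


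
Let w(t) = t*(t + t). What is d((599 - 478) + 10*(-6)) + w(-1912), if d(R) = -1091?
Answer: 7310397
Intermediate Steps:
w(t) = 2*t² (w(t) = t*(2*t) = 2*t²)
d((599 - 478) + 10*(-6)) + w(-1912) = -1091 + 2*(-1912)² = -1091 + 2*3655744 = -1091 + 7311488 = 7310397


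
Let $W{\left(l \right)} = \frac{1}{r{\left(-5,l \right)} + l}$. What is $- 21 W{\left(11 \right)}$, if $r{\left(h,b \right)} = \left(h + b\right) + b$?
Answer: $- \frac{3}{4} \approx -0.75$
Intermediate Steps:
$r{\left(h,b \right)} = h + 2 b$ ($r{\left(h,b \right)} = \left(b + h\right) + b = h + 2 b$)
$W{\left(l \right)} = \frac{1}{-5 + 3 l}$ ($W{\left(l \right)} = \frac{1}{\left(-5 + 2 l\right) + l} = \frac{1}{-5 + 3 l}$)
$- 21 W{\left(11 \right)} = - \frac{21}{-5 + 3 \cdot 11} = - \frac{21}{-5 + 33} = - \frac{21}{28} = \left(-21\right) \frac{1}{28} = - \frac{3}{4}$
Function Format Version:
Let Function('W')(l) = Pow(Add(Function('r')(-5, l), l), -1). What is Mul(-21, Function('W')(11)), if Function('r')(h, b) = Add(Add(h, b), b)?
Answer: Rational(-3, 4) ≈ -0.75000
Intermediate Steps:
Function('r')(h, b) = Add(h, Mul(2, b)) (Function('r')(h, b) = Add(Add(b, h), b) = Add(h, Mul(2, b)))
Function('W')(l) = Pow(Add(-5, Mul(3, l)), -1) (Function('W')(l) = Pow(Add(Add(-5, Mul(2, l)), l), -1) = Pow(Add(-5, Mul(3, l)), -1))
Mul(-21, Function('W')(11)) = Mul(-21, Pow(Add(-5, Mul(3, 11)), -1)) = Mul(-21, Pow(Add(-5, 33), -1)) = Mul(-21, Pow(28, -1)) = Mul(-21, Rational(1, 28)) = Rational(-3, 4)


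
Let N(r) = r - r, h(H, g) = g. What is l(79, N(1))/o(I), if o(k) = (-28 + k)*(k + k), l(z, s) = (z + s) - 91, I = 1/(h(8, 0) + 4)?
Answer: 32/37 ≈ 0.86486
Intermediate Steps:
I = 1/4 (I = 1/(0 + 4) = 1/4 ≈ 0.25000)
N(r) = 0
l(z, s) = -91 + s + z (l(z, s) = (s + z) - 91 = -91 + s + z)
o(k) = 2*k*(-28 + k) (o(k) = (-28 + k)*(2*k) = 2*k*(-28 + k))
l(79, N(1))/o(I) = (-91 + 0 + 79)/((2*(1/4)*(-28 + 1/4))) = -12/(2*(1/4)*(-111/4)) = -12/(-111/8) = -12*(-8/111) = 32/37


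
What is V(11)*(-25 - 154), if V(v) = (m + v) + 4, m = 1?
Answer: -2864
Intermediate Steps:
V(v) = 5 + v (V(v) = (1 + v) + 4 = 5 + v)
V(11)*(-25 - 154) = (5 + 11)*(-25 - 154) = 16*(-179) = -2864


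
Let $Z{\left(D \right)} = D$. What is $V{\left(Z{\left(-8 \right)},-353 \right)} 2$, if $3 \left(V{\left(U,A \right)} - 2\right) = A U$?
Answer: $\frac{5660}{3} \approx 1886.7$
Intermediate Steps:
$V{\left(U,A \right)} = 2 + \frac{A U}{3}$
$V{\left(Z{\left(-8 \right)},-353 \right)} 2 = \left(2 + \frac{1}{3} \left(-353\right) \left(-8\right)\right) 2 = \left(2 + \frac{2824}{3}\right) 2 = \frac{2830}{3} \cdot 2 = \frac{5660}{3}$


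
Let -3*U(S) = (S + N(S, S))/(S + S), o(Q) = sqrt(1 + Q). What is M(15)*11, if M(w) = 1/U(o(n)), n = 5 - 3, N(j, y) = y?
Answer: -33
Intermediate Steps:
n = 2
U(S) = -1/3 (U(S) = -(S + S)/(3*(S + S)) = -2*S/(3*(2*S)) = -2*S*1/(2*S)/3 = -1/3*1 = -1/3)
M(w) = -3 (M(w) = 1/(-1/3) = -3)
M(15)*11 = -3*11 = -33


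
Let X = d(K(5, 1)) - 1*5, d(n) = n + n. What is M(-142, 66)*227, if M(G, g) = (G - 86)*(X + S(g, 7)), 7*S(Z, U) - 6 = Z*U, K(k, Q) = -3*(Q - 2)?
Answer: -24584100/7 ≈ -3.5120e+6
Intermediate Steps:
K(k, Q) = 6 - 3*Q (K(k, Q) = -3*(-2 + Q) = 6 - 3*Q)
d(n) = 2*n
S(Z, U) = 6/7 + U*Z/7 (S(Z, U) = 6/7 + (Z*U)/7 = 6/7 + (U*Z)/7 = 6/7 + U*Z/7)
X = 1 (X = 2*(6 - 3*1) - 1*5 = 2*(6 - 3) - 5 = 2*3 - 5 = 6 - 5 = 1)
M(G, g) = (-86 + G)*(13/7 + g) (M(G, g) = (G - 86)*(1 + (6/7 + (1/7)*7*g)) = (-86 + G)*(1 + (6/7 + g)) = (-86 + G)*(13/7 + g))
M(-142, 66)*227 = (-1118/7 - 86*66 + (13/7)*(-142) - 142*66)*227 = (-1118/7 - 5676 - 1846/7 - 9372)*227 = -108300/7*227 = -24584100/7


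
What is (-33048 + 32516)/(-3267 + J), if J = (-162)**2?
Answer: -532/22977 ≈ -0.023154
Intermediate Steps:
J = 26244
(-33048 + 32516)/(-3267 + J) = (-33048 + 32516)/(-3267 + 26244) = -532/22977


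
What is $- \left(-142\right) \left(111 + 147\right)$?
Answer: $36636$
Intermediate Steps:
$- \left(-142\right) \left(111 + 147\right) = - \left(-142\right) 258 = \left(-1\right) \left(-36636\right) = 36636$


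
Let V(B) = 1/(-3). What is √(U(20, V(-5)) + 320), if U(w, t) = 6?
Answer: √326 ≈ 18.055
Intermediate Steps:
V(B) = -⅓
√(U(20, V(-5)) + 320) = √(6 + 320) = √326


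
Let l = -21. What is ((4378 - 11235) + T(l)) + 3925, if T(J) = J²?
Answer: -2491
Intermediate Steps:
((4378 - 11235) + T(l)) + 3925 = ((4378 - 11235) + (-21)²) + 3925 = (-6857 + 441) + 3925 = -6416 + 3925 = -2491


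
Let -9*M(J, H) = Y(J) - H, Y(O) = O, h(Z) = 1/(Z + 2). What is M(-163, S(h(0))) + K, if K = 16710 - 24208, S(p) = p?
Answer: -44879/6 ≈ -7479.8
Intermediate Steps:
h(Z) = 1/(2 + Z)
K = -7498
M(J, H) = -J/9 + H/9 (M(J, H) = -(J - H)/9 = -J/9 + H/9)
M(-163, S(h(0))) + K = (-⅑*(-163) + 1/(9*(2 + 0))) - 7498 = (163/9 + (⅑)/2) - 7498 = (163/9 + (⅑)*(½)) - 7498 = (163/9 + 1/18) - 7498 = 109/6 - 7498 = -44879/6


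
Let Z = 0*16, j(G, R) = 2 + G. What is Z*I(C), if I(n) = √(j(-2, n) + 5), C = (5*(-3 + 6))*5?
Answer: 0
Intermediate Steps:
Z = 0
C = 75 (C = (5*3)*5 = 15*5 = 75)
I(n) = √5 (I(n) = √((2 - 2) + 5) = √(0 + 5) = √5)
Z*I(C) = 0*√5 = 0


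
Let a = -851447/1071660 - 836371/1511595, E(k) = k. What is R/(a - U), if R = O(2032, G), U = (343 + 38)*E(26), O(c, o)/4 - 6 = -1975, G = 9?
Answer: 170112768137136/213987603079867 ≈ 0.79497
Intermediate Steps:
O(c, o) = -7876 (O(c, o) = 24 + 4*(-1975) = 24 - 7900 = -7876)
U = 9906 (U = (343 + 38)*26 = 381*26 = 9906)
a = -29111311651/21598878636 (a = -851447*1/1071660 - 836371*1/1511595 = -851447/1071660 - 836371/1511595 = -29111311651/21598878636 ≈ -1.3478)
R = -7876
R/(a - U) = -7876/(-29111311651/21598878636 - 1*9906) = -7876/(-29111311651/21598878636 - 9906) = -7876/(-213987603079867/21598878636) = -7876*(-21598878636/213987603079867) = 170112768137136/213987603079867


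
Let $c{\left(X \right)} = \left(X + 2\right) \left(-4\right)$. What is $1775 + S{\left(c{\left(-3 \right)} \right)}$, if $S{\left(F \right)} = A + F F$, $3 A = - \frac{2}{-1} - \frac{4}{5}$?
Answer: $\frac{8957}{5} \approx 1791.4$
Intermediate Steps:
$A = \frac{2}{5}$ ($A = \frac{- \frac{2}{-1} - \frac{4}{5}}{3} = \frac{\left(-2\right) \left(-1\right) - \frac{4}{5}}{3} = \frac{2 - \frac{4}{5}}{3} = \frac{1}{3} \cdot \frac{6}{5} = \frac{2}{5} \approx 0.4$)
$c{\left(X \right)} = -8 - 4 X$ ($c{\left(X \right)} = \left(2 + X\right) \left(-4\right) = -8 - 4 X$)
$S{\left(F \right)} = \frac{2}{5} + F^{2}$ ($S{\left(F \right)} = \frac{2}{5} + F F = \frac{2}{5} + F^{2}$)
$1775 + S{\left(c{\left(-3 \right)} \right)} = 1775 + \left(\frac{2}{5} + \left(-8 - -12\right)^{2}\right) = 1775 + \left(\frac{2}{5} + \left(-8 + 12\right)^{2}\right) = 1775 + \left(\frac{2}{5} + 4^{2}\right) = 1775 + \left(\frac{2}{5} + 16\right) = 1775 + \frac{82}{5} = \frac{8957}{5}$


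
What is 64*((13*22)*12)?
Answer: 219648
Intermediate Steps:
64*((13*22)*12) = 64*(286*12) = 64*3432 = 219648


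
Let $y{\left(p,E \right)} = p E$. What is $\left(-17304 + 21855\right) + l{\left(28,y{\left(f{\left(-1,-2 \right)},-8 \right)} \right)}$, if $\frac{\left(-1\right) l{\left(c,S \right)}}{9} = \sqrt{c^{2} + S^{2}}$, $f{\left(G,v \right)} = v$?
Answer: $4551 - 36 \sqrt{65} \approx 4260.8$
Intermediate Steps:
$y{\left(p,E \right)} = E p$
$l{\left(c,S \right)} = - 9 \sqrt{S^{2} + c^{2}}$ ($l{\left(c,S \right)} = - 9 \sqrt{c^{2} + S^{2}} = - 9 \sqrt{S^{2} + c^{2}}$)
$\left(-17304 + 21855\right) + l{\left(28,y{\left(f{\left(-1,-2 \right)},-8 \right)} \right)} = \left(-17304 + 21855\right) - 9 \sqrt{\left(\left(-8\right) \left(-2\right)\right)^{2} + 28^{2}} = 4551 - 9 \sqrt{16^{2} + 784} = 4551 - 9 \sqrt{256 + 784} = 4551 - 9 \sqrt{1040} = 4551 - 9 \cdot 4 \sqrt{65} = 4551 - 36 \sqrt{65}$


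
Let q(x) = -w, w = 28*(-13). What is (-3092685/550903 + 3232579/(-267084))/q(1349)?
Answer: -200526473029/4119846551856 ≈ -0.048673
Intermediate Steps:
w = -364
q(x) = 364 (q(x) = -1*(-364) = 364)
(-3092685/550903 + 3232579/(-267084))/q(1349) = (-3092685/550903 + 3232579/(-267084))/364 = (-3092685*1/550903 + 3232579*(-1/267084))*(1/364) = (-3092685/550903 - 3232579/267084)*(1/364) = -2606844149377/147137376852*1/364 = -200526473029/4119846551856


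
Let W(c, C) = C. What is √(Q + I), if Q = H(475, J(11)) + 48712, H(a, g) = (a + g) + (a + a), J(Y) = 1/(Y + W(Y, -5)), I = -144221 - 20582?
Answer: I*√4127970/6 ≈ 338.62*I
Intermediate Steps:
I = -164803
J(Y) = 1/(-5 + Y) (J(Y) = 1/(Y - 5) = 1/(-5 + Y))
H(a, g) = g + 3*a (H(a, g) = (a + g) + 2*a = g + 3*a)
Q = 300823/6 (Q = (1/(-5 + 11) + 3*475) + 48712 = (1/6 + 1425) + 48712 = (⅙ + 1425) + 48712 = 8551/6 + 48712 = 300823/6 ≈ 50137.)
√(Q + I) = √(300823/6 - 164803) = √(-687995/6) = I*√4127970/6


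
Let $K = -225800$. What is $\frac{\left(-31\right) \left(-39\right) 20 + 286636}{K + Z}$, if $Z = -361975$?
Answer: $- \frac{310816}{587775} \approx -0.5288$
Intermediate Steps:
$\frac{\left(-31\right) \left(-39\right) 20 + 286636}{K + Z} = \frac{\left(-31\right) \left(-39\right) 20 + 286636}{-225800 - 361975} = \frac{1209 \cdot 20 + 286636}{-587775} = \left(24180 + 286636\right) \left(- \frac{1}{587775}\right) = 310816 \left(- \frac{1}{587775}\right) = - \frac{310816}{587775}$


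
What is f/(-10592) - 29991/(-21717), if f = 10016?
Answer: 1043200/2396109 ≈ 0.43537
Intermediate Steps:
f/(-10592) - 29991/(-21717) = 10016/(-10592) - 29991/(-21717) = 10016*(-1/10592) - 29991*(-1/21717) = -313/331 + 9997/7239 = 1043200/2396109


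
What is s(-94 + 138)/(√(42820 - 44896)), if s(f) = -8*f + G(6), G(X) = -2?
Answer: 59*I*√519/173 ≈ 7.7694*I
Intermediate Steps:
s(f) = -2 - 8*f (s(f) = -8*f - 2 = -2 - 8*f)
s(-94 + 138)/(√(42820 - 44896)) = (-2 - 8*(-94 + 138))/(√(42820 - 44896)) = (-2 - 8*44)/(√(-2076)) = (-2 - 352)/((2*I*√519)) = -(-59)*I*√519/173 = 59*I*√519/173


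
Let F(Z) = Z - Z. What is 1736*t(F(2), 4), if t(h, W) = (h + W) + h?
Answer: 6944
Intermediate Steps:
F(Z) = 0
t(h, W) = W + 2*h (t(h, W) = (W + h) + h = W + 2*h)
1736*t(F(2), 4) = 1736*(4 + 2*0) = 1736*(4 + 0) = 1736*4 = 6944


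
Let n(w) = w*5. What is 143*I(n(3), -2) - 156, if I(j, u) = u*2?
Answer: -728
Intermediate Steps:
n(w) = 5*w
I(j, u) = 2*u
143*I(n(3), -2) - 156 = 143*(2*(-2)) - 156 = 143*(-4) - 156 = -572 - 156 = -728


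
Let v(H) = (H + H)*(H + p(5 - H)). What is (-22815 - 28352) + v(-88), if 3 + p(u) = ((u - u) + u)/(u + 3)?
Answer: -70643/2 ≈ -35322.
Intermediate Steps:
p(u) = -3 + u/(3 + u) (p(u) = -3 + ((u - u) + u)/(u + 3) = -3 + (0 + u)/(3 + u) = -3 + u/(3 + u))
v(H) = 2*H*(H + (-19 + 2*H)/(8 - H)) (v(H) = (H + H)*(H + (-9 - 2*(5 - H))/(3 + (5 - H))) = (2*H)*(H + (-9 + (-10 + 2*H))/(8 - H)) = (2*H)*(H + (-19 + 2*H)/(8 - H)) = 2*H*(H + (-19 + 2*H)/(8 - H)))
(-22815 - 28352) + v(-88) = (-22815 - 28352) + 2*(-88)*(19 + (-88)**2 - 10*(-88))/(-8 - 88) = -51167 + 2*(-88)*(19 + 7744 + 880)/(-96) = -51167 + 2*(-88)*(-1/96)*8643 = -51167 + 31691/2 = -70643/2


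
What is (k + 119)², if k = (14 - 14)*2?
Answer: 14161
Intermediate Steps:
k = 0 (k = 0*2 = 0)
(k + 119)² = (0 + 119)² = 119² = 14161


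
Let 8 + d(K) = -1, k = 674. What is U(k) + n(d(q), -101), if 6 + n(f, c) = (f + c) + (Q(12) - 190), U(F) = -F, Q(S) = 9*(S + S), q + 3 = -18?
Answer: -764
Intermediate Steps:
q = -21 (q = -3 - 18 = -21)
d(K) = -9 (d(K) = -8 - 1 = -9)
Q(S) = 18*S (Q(S) = 9*(2*S) = 18*S)
n(f, c) = 20 + c + f (n(f, c) = -6 + ((f + c) + (18*12 - 190)) = -6 + ((c + f) + (216 - 190)) = -6 + ((c + f) + 26) = -6 + (26 + c + f) = 20 + c + f)
U(k) + n(d(q), -101) = -1*674 + (20 - 101 - 9) = -674 - 90 = -764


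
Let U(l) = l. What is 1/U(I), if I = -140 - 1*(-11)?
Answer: -1/129 ≈ -0.0077519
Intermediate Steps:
I = -129 (I = -140 + 11 = -129)
1/U(I) = 1/(-129) = -1/129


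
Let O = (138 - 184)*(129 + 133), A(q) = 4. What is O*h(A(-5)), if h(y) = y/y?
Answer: -12052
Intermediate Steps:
h(y) = 1
O = -12052 (O = -46*262 = -12052)
O*h(A(-5)) = -12052*1 = -12052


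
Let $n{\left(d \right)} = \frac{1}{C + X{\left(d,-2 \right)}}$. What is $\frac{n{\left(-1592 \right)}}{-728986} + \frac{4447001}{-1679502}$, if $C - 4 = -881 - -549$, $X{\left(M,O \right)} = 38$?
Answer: $- \frac{470061212453219}{177528349520940} \approx -2.6478$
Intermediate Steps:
$C = -328$ ($C = 4 - 332 = -328$)
$n{\left(d \right)} = - \frac{1}{290}$ ($n{\left(d \right)} = \frac{1}{-328 + 38} = \frac{1}{-290} = - \frac{1}{290}$)
$\frac{n{\left(-1592 \right)}}{-728986} + \frac{4447001}{-1679502} = - \frac{1}{290 \left(-728986\right)} + \frac{4447001}{-1679502} = \left(- \frac{1}{290}\right) \left(- \frac{1}{728986}\right) + 4447001 \left(- \frac{1}{1679502}\right) = \frac{1}{211405940} - \frac{4447001}{1679502} = - \frac{470061212453219}{177528349520940}$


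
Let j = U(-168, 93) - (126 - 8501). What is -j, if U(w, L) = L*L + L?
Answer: -17117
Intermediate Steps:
U(w, L) = L + L² (U(w, L) = L² + L = L + L²)
j = 17117 (j = 93*(1 + 93) - (126 - 8501) = 93*94 - 1*(-8375) = 8742 + 8375 = 17117)
-j = -1*17117 = -17117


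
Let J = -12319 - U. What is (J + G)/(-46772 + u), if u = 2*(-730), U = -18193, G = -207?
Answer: -5667/48232 ≈ -0.11749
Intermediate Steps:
J = 5874 (J = -12319 - 1*(-18193) = -12319 + 18193 = 5874)
u = -1460
(J + G)/(-46772 + u) = (5874 - 207)/(-46772 - 1460) = 5667/(-48232) = 5667*(-1/48232) = -5667/48232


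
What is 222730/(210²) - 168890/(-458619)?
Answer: 521886947/96309990 ≈ 5.4188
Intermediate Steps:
222730/(210²) - 168890/(-458619) = 222730/44100 - 168890*(-1/458619) = 222730*(1/44100) + 168890/458619 = 22273/4410 + 168890/458619 = 521886947/96309990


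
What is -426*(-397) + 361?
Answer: 169483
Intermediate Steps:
-426*(-397) + 361 = 169122 + 361 = 169483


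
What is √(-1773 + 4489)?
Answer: 2*√679 ≈ 52.115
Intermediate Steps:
√(-1773 + 4489) = √2716 = 2*√679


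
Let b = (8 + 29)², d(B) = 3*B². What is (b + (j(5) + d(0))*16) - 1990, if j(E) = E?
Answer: -541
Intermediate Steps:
b = 1369 (b = 37² = 1369)
(b + (j(5) + d(0))*16) - 1990 = (1369 + (5 + 3*0²)*16) - 1990 = (1369 + (5 + 3*0)*16) - 1990 = (1369 + (5 + 0)*16) - 1990 = (1369 + 5*16) - 1990 = (1369 + 80) - 1990 = 1449 - 1990 = -541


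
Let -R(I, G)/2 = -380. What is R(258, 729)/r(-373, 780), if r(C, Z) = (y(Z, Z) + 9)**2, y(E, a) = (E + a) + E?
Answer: 760/5517801 ≈ 0.00013774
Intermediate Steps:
R(I, G) = 760 (R(I, G) = -2*(-380) = 760)
y(E, a) = a + 2*E
r(C, Z) = (9 + 3*Z)**2 (r(C, Z) = ((Z + 2*Z) + 9)**2 = (3*Z + 9)**2 = (9 + 3*Z)**2)
R(258, 729)/r(-373, 780) = 760/((9*(3 + 780)**2)) = 760/((9*783**2)) = 760/((9*613089)) = 760/5517801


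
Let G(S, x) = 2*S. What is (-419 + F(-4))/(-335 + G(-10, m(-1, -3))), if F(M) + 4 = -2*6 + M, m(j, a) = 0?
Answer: 439/355 ≈ 1.2366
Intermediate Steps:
F(M) = -16 + M (F(M) = -4 + (-2*6 + M) = -4 + (-12 + M) = -16 + M)
(-419 + F(-4))/(-335 + G(-10, m(-1, -3))) = (-419 + (-16 - 4))/(-335 + 2*(-10)) = (-419 - 20)/(-335 - 20) = -439/(-355) = -439*(-1/355) = 439/355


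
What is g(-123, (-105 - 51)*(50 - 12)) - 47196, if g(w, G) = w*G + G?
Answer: 676020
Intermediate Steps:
g(w, G) = G + G*w (g(w, G) = G*w + G = G + G*w)
g(-123, (-105 - 51)*(50 - 12)) - 47196 = ((-105 - 51)*(50 - 12))*(1 - 123) - 47196 = -156*38*(-122) - 47196 = -5928*(-122) - 47196 = 723216 - 47196 = 676020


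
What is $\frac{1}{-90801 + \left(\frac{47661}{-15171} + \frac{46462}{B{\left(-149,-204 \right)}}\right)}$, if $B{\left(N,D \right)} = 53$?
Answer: $- \frac{268021}{24102458498} \approx -1.112 \cdot 10^{-5}$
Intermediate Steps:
$\frac{1}{-90801 + \left(\frac{47661}{-15171} + \frac{46462}{B{\left(-149,-204 \right)}}\right)} = \frac{1}{-90801 + \left(\frac{47661}{-15171} + \frac{46462}{53}\right)} = \frac{1}{-90801 + \left(47661 \left(- \frac{1}{15171}\right) + 46462 \cdot \frac{1}{53}\right)} = \frac{1}{-90801 + \left(- \frac{15887}{5057} + \frac{46462}{53}\right)} = \frac{1}{-90801 + \frac{234116323}{268021}} = \frac{1}{- \frac{24102458498}{268021}} = - \frac{268021}{24102458498}$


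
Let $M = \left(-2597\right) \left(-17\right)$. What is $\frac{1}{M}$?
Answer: $\frac{1}{44149} \approx 2.2651 \cdot 10^{-5}$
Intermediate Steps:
$M = 44149$
$\frac{1}{M} = \frac{1}{44149}$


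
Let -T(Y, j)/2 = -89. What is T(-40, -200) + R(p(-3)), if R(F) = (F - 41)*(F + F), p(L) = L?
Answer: 442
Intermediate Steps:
T(Y, j) = 178 (T(Y, j) = -2*(-89) = 178)
R(F) = 2*F*(-41 + F) (R(F) = (-41 + F)*(2*F) = 2*F*(-41 + F))
T(-40, -200) + R(p(-3)) = 178 + 2*(-3)*(-41 - 3) = 178 + 2*(-3)*(-44) = 178 + 264 = 442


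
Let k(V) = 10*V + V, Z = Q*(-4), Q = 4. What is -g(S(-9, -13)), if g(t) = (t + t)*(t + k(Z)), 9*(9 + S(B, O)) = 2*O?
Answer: -361874/81 ≈ -4467.6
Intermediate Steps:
Z = -16 (Z = 4*(-4) = -16)
S(B, O) = -9 + 2*O/9 (S(B, O) = -9 + (2*O)/9 = -9 + 2*O/9)
k(V) = 11*V
g(t) = 2*t*(-176 + t) (g(t) = (t + t)*(t + 11*(-16)) = (2*t)*(t - 176) = (2*t)*(-176 + t) = 2*t*(-176 + t))
-g(S(-9, -13)) = -2*(-9 + (2/9)*(-13))*(-176 + (-9 + (2/9)*(-13))) = -2*(-9 - 26/9)*(-176 + (-9 - 26/9)) = -2*(-107)*(-176 - 107/9)/9 = -2*(-107)*(-1691)/(9*9) = -1*361874/81 = -361874/81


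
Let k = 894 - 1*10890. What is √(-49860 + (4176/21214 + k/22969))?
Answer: 2*I*√739884061822724545110/243632183 ≈ 223.29*I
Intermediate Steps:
k = -9996 (k = 894 - 10890 = -9996)
√(-49860 + (4176/21214 + k/22969)) = √(-49860 + (4176/21214 - 9996/22969)) = √(-49860 + (4176*(1/21214) - 9996*1/22969)) = √(-49860 + (2088/10607 - 9996/22969)) = √(-49860 - 58068300/243632183) = √(-12147558712680/243632183) = 2*I*√739884061822724545110/243632183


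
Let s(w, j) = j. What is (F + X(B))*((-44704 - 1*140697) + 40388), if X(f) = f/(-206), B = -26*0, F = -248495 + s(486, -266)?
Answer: 36073578893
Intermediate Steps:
F = -248761 (F = -248495 - 266 = -248761)
B = 0
X(f) = -f/206 (X(f) = f*(-1/206) = -f/206)
(F + X(B))*((-44704 - 1*140697) + 40388) = (-248761 - 1/206*0)*((-44704 - 1*140697) + 40388) = (-248761 + 0)*((-44704 - 140697) + 40388) = -248761*(-185401 + 40388) = -248761*(-145013) = 36073578893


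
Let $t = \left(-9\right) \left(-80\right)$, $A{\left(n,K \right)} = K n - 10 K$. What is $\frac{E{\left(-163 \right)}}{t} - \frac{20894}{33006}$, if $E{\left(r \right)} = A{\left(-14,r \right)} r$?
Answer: $- \frac{48753513}{55010} \approx -886.27$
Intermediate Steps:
$A{\left(n,K \right)} = - 10 K + K n$
$t = 720$
$E{\left(r \right)} = - 24 r^{2}$ ($E{\left(r \right)} = r \left(-10 - 14\right) r = r \left(-24\right) r = - 24 r r = - 24 r^{2}$)
$\frac{E{\left(-163 \right)}}{t} - \frac{20894}{33006} = \frac{\left(-24\right) \left(-163\right)^{2}}{720} - \frac{20894}{33006} = \left(-24\right) 26569 \cdot \frac{1}{720} - \frac{10447}{16503} = \left(-637656\right) \frac{1}{720} - \frac{10447}{16503} = - \frac{26569}{30} - \frac{10447}{16503} = - \frac{48753513}{55010}$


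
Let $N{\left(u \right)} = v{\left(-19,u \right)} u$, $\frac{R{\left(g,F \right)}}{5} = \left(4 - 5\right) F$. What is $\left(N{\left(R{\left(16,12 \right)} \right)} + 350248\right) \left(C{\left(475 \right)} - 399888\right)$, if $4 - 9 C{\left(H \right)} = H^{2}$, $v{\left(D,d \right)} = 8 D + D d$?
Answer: $-123648888376$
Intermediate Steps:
$R{\left(g,F \right)} = - 5 F$ ($R{\left(g,F \right)} = 5 \left(4 - 5\right) F = 5 \left(- F\right) = - 5 F$)
$N{\left(u \right)} = u \left(-152 - 19 u\right)$ ($N{\left(u \right)} = - 19 \left(8 + u\right) u = \left(-152 - 19 u\right) u = u \left(-152 - 19 u\right)$)
$C{\left(H \right)} = \frac{4}{9} - \frac{H^{2}}{9}$
$\left(N{\left(R{\left(16,12 \right)} \right)} + 350248\right) \left(C{\left(475 \right)} - 399888\right) = \left(19 \left(\left(-5\right) 12\right) \left(-8 - \left(-5\right) 12\right) + 350248\right) \left(\left(\frac{4}{9} - \frac{475^{2}}{9}\right) - 399888\right) = \left(19 \left(-60\right) \left(-8 - -60\right) + 350248\right) \left(\left(\frac{4}{9} - \frac{225625}{9}\right) - 399888\right) = \left(19 \left(-60\right) \left(-8 + 60\right) + 350248\right) \left(\left(\frac{4}{9} - \frac{225625}{9}\right) - 399888\right) = \left(19 \left(-60\right) 52 + 350248\right) \left(-25069 - 399888\right) = \left(-59280 + 350248\right) \left(-424957\right) = 290968 \left(-424957\right) = -123648888376$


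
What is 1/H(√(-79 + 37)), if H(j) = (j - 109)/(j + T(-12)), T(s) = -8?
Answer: 914/11923 - 101*I*√42/11923 ≈ 0.076659 - 0.054899*I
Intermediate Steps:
H(j) = (-109 + j)/(-8 + j) (H(j) = (j - 109)/(j - 8) = (-109 + j)/(-8 + j))
1/H(√(-79 + 37)) = 1/((-109 + √(-79 + 37))/(-8 + √(-79 + 37))) = 1/((-109 + √(-42))/(-8 + √(-42))) = 1/((-109 + I*√42)/(-8 + I*√42)) = (-8 + I*√42)/(-109 + I*√42)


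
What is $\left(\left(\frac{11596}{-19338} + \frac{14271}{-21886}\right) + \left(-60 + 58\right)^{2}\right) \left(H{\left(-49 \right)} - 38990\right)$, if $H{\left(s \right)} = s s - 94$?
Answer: $- \frac{21334158162947}{211615734} \approx -1.0082 \cdot 10^{5}$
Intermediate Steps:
$H{\left(s \right)} = -94 + s^{2}$ ($H{\left(s \right)} = s^{2} - 94 = -94 + s^{2}$)
$\left(\left(\frac{11596}{-19338} + \frac{14271}{-21886}\right) + \left(-60 + 58\right)^{2}\right) \left(H{\left(-49 \right)} - 38990\right) = \left(\left(\frac{11596}{-19338} + \frac{14271}{-21886}\right) + \left(-60 + 58\right)^{2}\right) \left(\left(-94 + \left(-49\right)^{2}\right) - 38990\right) = \left(\left(11596 \left(- \frac{1}{19338}\right) + 14271 \left(- \frac{1}{21886}\right)\right) + \left(-2\right)^{2}\right) \left(\left(-94 + 2401\right) - 38990\right) = \left(\left(- \frac{5798}{9669} - \frac{14271}{21886}\right) + 4\right) \left(2307 - 38990\right) = \left(- \frac{264881327}{211615734} + 4\right) \left(-36683\right) = \frac{581581609}{211615734} \left(-36683\right) = - \frac{21334158162947}{211615734}$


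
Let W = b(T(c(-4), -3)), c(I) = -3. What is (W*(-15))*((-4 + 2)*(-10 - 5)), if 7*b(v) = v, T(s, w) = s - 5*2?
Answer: 5850/7 ≈ 835.71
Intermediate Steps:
T(s, w) = -10 + s (T(s, w) = s - 10 = -10 + s)
b(v) = v/7
W = -13/7 (W = (-10 - 3)/7 = (1/7)*(-13) = -13/7 ≈ -1.8571)
(W*(-15))*((-4 + 2)*(-10 - 5)) = (-13/7*(-15))*((-4 + 2)*(-10 - 5)) = 195*(-2*(-15))/7 = (195/7)*30 = 5850/7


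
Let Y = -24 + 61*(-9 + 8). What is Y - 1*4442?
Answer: -4527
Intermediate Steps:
Y = -85 (Y = -24 + 61*(-1) = -24 - 61 = -85)
Y - 1*4442 = -85 - 1*4442 = -85 - 4442 = -4527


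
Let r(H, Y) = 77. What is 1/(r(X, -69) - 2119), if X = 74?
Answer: -1/2042 ≈ -0.00048972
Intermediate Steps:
1/(r(X, -69) - 2119) = 1/(77 - 2119) = 1/(-2042) = -1/2042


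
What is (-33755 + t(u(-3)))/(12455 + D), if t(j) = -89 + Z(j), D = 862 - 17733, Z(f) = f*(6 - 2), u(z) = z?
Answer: 23/3 ≈ 7.6667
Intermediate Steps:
Z(f) = 4*f (Z(f) = f*4 = 4*f)
D = -16871
t(j) = -89 + 4*j
(-33755 + t(u(-3)))/(12455 + D) = (-33755 + (-89 + 4*(-3)))/(12455 - 16871) = (-33755 + (-89 - 12))/(-4416) = (-33755 - 101)*(-1/4416) = -33856*(-1/4416) = 23/3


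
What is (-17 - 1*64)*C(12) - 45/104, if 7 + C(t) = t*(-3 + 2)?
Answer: 160011/104 ≈ 1538.6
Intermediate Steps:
C(t) = -7 - t (C(t) = -7 + t*(-3 + 2) = -7 + t*(-1) = -7 - t)
(-17 - 1*64)*C(12) - 45/104 = (-17 - 1*64)*(-7 - 1*12) - 45/104 = (-17 - 64)*(-7 - 12) - 45*1/104 = -81*(-19) - 45/104 = 1539 - 45/104 = 160011/104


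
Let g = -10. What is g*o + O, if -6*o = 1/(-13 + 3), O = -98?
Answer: -589/6 ≈ -98.167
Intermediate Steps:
o = 1/60 (o = -1/(6*(-13 + 3)) = -⅙/(-10) = -⅙*(-⅒) = 1/60 ≈ 0.016667)
g*o + O = -10*1/60 - 98 = -⅙ - 98 = -589/6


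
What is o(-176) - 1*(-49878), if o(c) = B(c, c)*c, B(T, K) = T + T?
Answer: 111830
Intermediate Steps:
B(T, K) = 2*T
o(c) = 2*c² (o(c) = (2*c)*c = 2*c²)
o(-176) - 1*(-49878) = 2*(-176)² - 1*(-49878) = 2*30976 + 49878 = 61952 + 49878 = 111830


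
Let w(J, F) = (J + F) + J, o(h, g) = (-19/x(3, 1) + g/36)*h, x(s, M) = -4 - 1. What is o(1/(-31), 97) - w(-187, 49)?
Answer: 1812331/5580 ≈ 324.79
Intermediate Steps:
x(s, M) = -5
o(h, g) = h*(19/5 + g/36) (o(h, g) = (-19/(-5) + g/36)*h = (-19*(-⅕) + g*(1/36))*h = (19/5 + g/36)*h = h*(19/5 + g/36))
w(J, F) = F + 2*J (w(J, F) = (F + J) + J = F + 2*J)
o(1/(-31), 97) - w(-187, 49) = (1/180)*(684 + 5*97)/(-31) - (49 + 2*(-187)) = (1/180)*(-1/31)*(684 + 485) - (49 - 374) = (1/180)*(-1/31)*1169 - 1*(-325) = -1169/5580 + 325 = 1812331/5580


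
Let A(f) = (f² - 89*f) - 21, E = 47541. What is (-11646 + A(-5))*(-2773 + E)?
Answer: -501267296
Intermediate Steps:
A(f) = -21 + f² - 89*f
(-11646 + A(-5))*(-2773 + E) = (-11646 + (-21 + (-5)² - 89*(-5)))*(-2773 + 47541) = (-11646 + (-21 + 25 + 445))*44768 = (-11646 + 449)*44768 = -11197*44768 = -501267296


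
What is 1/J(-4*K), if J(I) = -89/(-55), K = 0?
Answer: 55/89 ≈ 0.61798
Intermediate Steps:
J(I) = 89/55 (J(I) = -89*(-1/55) = 89/55)
1/J(-4*K) = 1/(89/55) = 55/89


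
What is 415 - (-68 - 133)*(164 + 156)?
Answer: 64735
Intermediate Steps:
415 - (-68 - 133)*(164 + 156) = 415 - (-201)*320 = 415 - 1*(-64320) = 415 + 64320 = 64735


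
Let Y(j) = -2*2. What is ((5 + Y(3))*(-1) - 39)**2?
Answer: 1600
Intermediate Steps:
Y(j) = -4
((5 + Y(3))*(-1) - 39)**2 = ((5 - 4)*(-1) - 39)**2 = (1*(-1) - 39)**2 = (-1 - 39)**2 = (-40)**2 = 1600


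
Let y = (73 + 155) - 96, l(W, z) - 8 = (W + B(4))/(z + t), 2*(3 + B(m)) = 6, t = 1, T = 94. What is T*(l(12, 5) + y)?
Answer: 13348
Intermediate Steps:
B(m) = 0 (B(m) = -3 + (½)*6 = -3 + 3 = 0)
l(W, z) = 8 + W/(1 + z) (l(W, z) = 8 + (W + 0)/(z + 1) = 8 + W/(1 + z))
y = 132 (y = 228 - 96 = 132)
T*(l(12, 5) + y) = 94*((8 + 12 + 8*5)/(1 + 5) + 132) = 94*((8 + 12 + 40)/6 + 132) = 94*((⅙)*60 + 132) = 94*(10 + 132) = 94*142 = 13348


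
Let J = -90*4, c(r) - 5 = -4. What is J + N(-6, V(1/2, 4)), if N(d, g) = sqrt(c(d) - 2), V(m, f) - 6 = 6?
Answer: -360 + I ≈ -360.0 + 1.0*I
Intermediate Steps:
V(m, f) = 12 (V(m, f) = 6 + 6 = 12)
c(r) = 1 (c(r) = 5 - 4 = 1)
J = -360
N(d, g) = I (N(d, g) = sqrt(1 - 2) = sqrt(-1) = I)
J + N(-6, V(1/2, 4)) = -360 + I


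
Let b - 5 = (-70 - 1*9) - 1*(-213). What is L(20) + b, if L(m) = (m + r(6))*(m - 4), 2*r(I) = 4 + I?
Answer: 539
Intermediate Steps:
r(I) = 2 + I/2 (r(I) = (4 + I)/2 = 2 + I/2)
L(m) = (-4 + m)*(5 + m) (L(m) = (m + (2 + (½)*6))*(m - 4) = (m + (2 + 3))*(-4 + m) = (m + 5)*(-4 + m) = (5 + m)*(-4 + m) = (-4 + m)*(5 + m))
b = 139 (b = 5 + ((-70 - 1*9) - 1*(-213)) = 5 + ((-70 - 9) + 213) = 5 + (-79 + 213) = 5 + 134 = 139)
L(20) + b = (-20 + 20 + 20²) + 139 = (-20 + 20 + 400) + 139 = 400 + 139 = 539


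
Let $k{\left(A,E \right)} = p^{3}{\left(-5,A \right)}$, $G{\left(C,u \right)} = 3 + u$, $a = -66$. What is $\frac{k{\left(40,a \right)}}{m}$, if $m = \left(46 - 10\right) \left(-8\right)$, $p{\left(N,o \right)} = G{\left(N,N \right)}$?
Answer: $\frac{1}{36} \approx 0.027778$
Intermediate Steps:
$p{\left(N,o \right)} = 3 + N$
$m = -288$ ($m = 36 \left(-8\right) = -288$)
$k{\left(A,E \right)} = -8$ ($k{\left(A,E \right)} = \left(3 - 5\right)^{3} = \left(-2\right)^{3} = -8$)
$\frac{k{\left(40,a \right)}}{m} = - \frac{8}{-288} = \left(-8\right) \left(- \frac{1}{288}\right) = \frac{1}{36}$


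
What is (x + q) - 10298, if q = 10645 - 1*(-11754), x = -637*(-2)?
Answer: 13375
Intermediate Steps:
x = 1274
q = 22399 (q = 10645 + 11754 = 22399)
(x + q) - 10298 = (1274 + 22399) - 10298 = 23673 - 10298 = 13375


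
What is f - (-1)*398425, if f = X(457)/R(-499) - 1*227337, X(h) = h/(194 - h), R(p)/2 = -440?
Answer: 39596607177/231440 ≈ 1.7109e+5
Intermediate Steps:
R(p) = -880 (R(p) = 2*(-440) = -880)
f = -52614874823/231440 (f = -1*457/(-194 + 457)/(-880) - 1*227337 = -1*457/263*(-1/880) - 227337 = -1*457*1/263*(-1/880) - 227337 = -457/263*(-1/880) - 227337 = 457/231440 - 227337 = -52614874823/231440 ≈ -2.2734e+5)
f - (-1)*398425 = -52614874823/231440 - (-1)*398425 = -52614874823/231440 - 1*(-398425) = -52614874823/231440 + 398425 = 39596607177/231440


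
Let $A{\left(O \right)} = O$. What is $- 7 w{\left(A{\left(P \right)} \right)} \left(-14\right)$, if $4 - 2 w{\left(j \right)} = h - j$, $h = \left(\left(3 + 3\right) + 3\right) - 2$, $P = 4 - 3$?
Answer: $-98$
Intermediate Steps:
$P = 1$
$h = 7$ ($h = \left(6 + 3\right) - 2 = 9 - 2 = 7$)
$w{\left(j \right)} = - \frac{3}{2} + \frac{j}{2}$ ($w{\left(j \right)} = 2 - \frac{7 - j}{2} = 2 + \left(- \frac{7}{2} + \frac{j}{2}\right) = - \frac{3}{2} + \frac{j}{2}$)
$- 7 w{\left(A{\left(P \right)} \right)} \left(-14\right) = - 7 \left(- \frac{3}{2} + \frac{1}{2} \cdot 1\right) \left(-14\right) = - 7 \left(- \frac{3}{2} + \frac{1}{2}\right) \left(-14\right) = \left(-7\right) \left(-1\right) \left(-14\right) = 7 \left(-14\right) = -98$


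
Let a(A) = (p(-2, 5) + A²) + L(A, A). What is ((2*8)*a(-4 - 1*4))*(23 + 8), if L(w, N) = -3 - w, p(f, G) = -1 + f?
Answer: 32736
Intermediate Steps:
a(A) = -6 + A² - A (a(A) = ((-1 - 2) + A²) + (-3 - A) = (-3 + A²) + (-3 - A) = -6 + A² - A)
((2*8)*a(-4 - 1*4))*(23 + 8) = ((2*8)*(-6 + (-4 - 1*4)² - (-4 - 1*4)))*(23 + 8) = (16*(-6 + (-4 - 4)² - (-4 - 4)))*31 = (16*(-6 + (-8)² - 1*(-8)))*31 = (16*(-6 + 64 + 8))*31 = (16*66)*31 = 1056*31 = 32736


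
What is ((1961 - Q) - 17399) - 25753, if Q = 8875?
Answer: -50066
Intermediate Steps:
((1961 - Q) - 17399) - 25753 = ((1961 - 1*8875) - 17399) - 25753 = ((1961 - 8875) - 17399) - 25753 = (-6914 - 17399) - 25753 = -24313 - 25753 = -50066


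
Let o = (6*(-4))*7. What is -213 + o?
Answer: -381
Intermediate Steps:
o = -168 (o = -24*7 = -168)
-213 + o = -213 - 168 = -381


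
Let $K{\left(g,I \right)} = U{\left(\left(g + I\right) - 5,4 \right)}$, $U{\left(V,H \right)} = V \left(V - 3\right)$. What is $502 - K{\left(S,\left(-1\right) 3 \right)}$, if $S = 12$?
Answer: $498$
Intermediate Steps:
$U{\left(V,H \right)} = V \left(-3 + V\right)$
$K{\left(g,I \right)} = \left(-8 + I + g\right) \left(-5 + I + g\right)$ ($K{\left(g,I \right)} = \left(\left(g + I\right) - 5\right) \left(-3 - \left(5 - I - g\right)\right) = \left(\left(I + g\right) - 5\right) \left(-3 - \left(5 - I - g\right)\right) = \left(-5 + I + g\right) \left(-3 + \left(-5 + I + g\right)\right) = \left(-5 + I + g\right) \left(-8 + I + g\right) = \left(-8 + I + g\right) \left(-5 + I + g\right)$)
$502 - K{\left(S,\left(-1\right) 3 \right)} = 502 - \left(-8 - 3 + 12\right) \left(-5 - 3 + 12\right) = 502 - 1 \cdot 4 = 502 - 4 = 498$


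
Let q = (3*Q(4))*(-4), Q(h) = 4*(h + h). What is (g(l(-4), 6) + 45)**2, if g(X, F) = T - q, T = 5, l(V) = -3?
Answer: 188356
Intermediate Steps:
Q(h) = 8*h (Q(h) = 4*(2*h) = 8*h)
q = -384 (q = (3*(8*4))*(-4) = (3*32)*(-4) = 96*(-4) = -384)
g(X, F) = 389 (g(X, F) = 5 - 1*(-384) = 5 + 384 = 389)
(g(l(-4), 6) + 45)**2 = (389 + 45)**2 = 434**2 = 188356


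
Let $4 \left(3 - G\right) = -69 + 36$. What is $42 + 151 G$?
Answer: $\frac{6963}{4} \approx 1740.8$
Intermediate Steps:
$G = \frac{45}{4}$ ($G = 3 - \frac{-69 + 36}{4} = 3 - - \frac{33}{4} = 3 + \frac{33}{4} = \frac{45}{4} \approx 11.25$)
$42 + 151 G = 42 + 151 \cdot \frac{45}{4} = 42 + \frac{6795}{4} = \frac{6963}{4}$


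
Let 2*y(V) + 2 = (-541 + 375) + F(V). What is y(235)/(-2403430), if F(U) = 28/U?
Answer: 9863/282403025 ≈ 3.4925e-5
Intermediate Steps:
y(V) = -84 + 14/V (y(V) = -1 + ((-541 + 375) + 28/V)/2 = -1 + (-166 + 28/V)/2 = -1 + (-83 + 14/V) = -84 + 14/V)
y(235)/(-2403430) = (-84 + 14/235)/(-2403430) = (-84 + 14*(1/235))*(-1/2403430) = (-84 + 14/235)*(-1/2403430) = -19726/235*(-1/2403430) = 9863/282403025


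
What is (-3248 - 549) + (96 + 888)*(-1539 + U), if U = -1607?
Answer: -3099461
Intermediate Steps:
(-3248 - 549) + (96 + 888)*(-1539 + U) = (-3248 - 549) + (96 + 888)*(-1539 - 1607) = -3797 + 984*(-3146) = -3797 - 3095664 = -3099461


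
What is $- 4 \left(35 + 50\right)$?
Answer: $-340$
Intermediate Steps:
$- 4 \left(35 + 50\right) = \left(-4\right) 85 = -340$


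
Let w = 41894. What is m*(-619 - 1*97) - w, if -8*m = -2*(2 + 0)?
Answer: -42252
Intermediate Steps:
m = ½ (m = -(-1)*(2 + 0)/4 = -(-1)*2/4 = -⅛*(-4) = ½ ≈ 0.50000)
m*(-619 - 1*97) - w = (-619 - 1*97)/2 - 1*41894 = (-619 - 97)/2 - 41894 = (½)*(-716) - 41894 = -358 - 41894 = -42252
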